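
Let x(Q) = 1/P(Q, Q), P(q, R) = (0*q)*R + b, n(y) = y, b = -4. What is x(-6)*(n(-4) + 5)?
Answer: -¼ ≈ -0.25000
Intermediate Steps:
P(q, R) = -4 (P(q, R) = (0*q)*R - 4 = 0*R - 4 = 0 - 4 = -4)
x(Q) = -¼ (x(Q) = 1/(-4) = -¼)
x(-6)*(n(-4) + 5) = -(-4 + 5)/4 = -¼*1 = -¼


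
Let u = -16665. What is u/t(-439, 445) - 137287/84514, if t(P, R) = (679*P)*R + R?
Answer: -606970268713/373680341280 ≈ -1.6243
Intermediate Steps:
t(P, R) = R + 679*P*R (t(P, R) = 679*P*R + R = R + 679*P*R)
u/t(-439, 445) - 137287/84514 = -16665*1/(445*(1 + 679*(-439))) - 137287/84514 = -16665*1/(445*(1 - 298081)) - 137287*1/84514 = -16665/(445*(-298080)) - 137287/84514 = -16665/(-132645600) - 137287/84514 = -16665*(-1/132645600) - 137287/84514 = 1111/8843040 - 137287/84514 = -606970268713/373680341280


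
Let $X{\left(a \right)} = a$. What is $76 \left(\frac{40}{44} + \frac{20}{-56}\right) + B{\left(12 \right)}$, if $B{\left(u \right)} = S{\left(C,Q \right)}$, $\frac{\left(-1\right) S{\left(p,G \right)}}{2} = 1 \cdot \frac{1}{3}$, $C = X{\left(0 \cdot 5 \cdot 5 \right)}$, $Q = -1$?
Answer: $\frac{9536}{231} \approx 41.281$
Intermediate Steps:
$C = 0$ ($C = 0 \cdot 5 \cdot 5 = 0 \cdot 5 = 0$)
$S{\left(p,G \right)} = - \frac{2}{3}$ ($S{\left(p,G \right)} = - 2 \cdot 1 \cdot \frac{1}{3} = \left(-2\right) \frac{1}{3} = - \frac{2}{3}$)
$B{\left(u \right)} = - \frac{2}{3}$
$76 \left(\frac{40}{44} + \frac{20}{-56}\right) + B{\left(12 \right)} = 76 \left(\frac{40}{44} + \frac{20}{-56}\right) - \frac{2}{3} = 76 \left(40 \cdot \frac{1}{44} + 20 \left(- \frac{1}{56}\right)\right) - \frac{2}{3} = 76 \left(\frac{10}{11} - \frac{5}{14}\right) - \frac{2}{3} = 76 \cdot \frac{85}{154} - \frac{2}{3} = \frac{3230}{77} - \frac{2}{3} = \frac{9536}{231}$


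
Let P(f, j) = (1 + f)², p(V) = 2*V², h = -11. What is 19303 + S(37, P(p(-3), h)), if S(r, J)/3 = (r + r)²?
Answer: 35731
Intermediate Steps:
S(r, J) = 12*r² (S(r, J) = 3*(r + r)² = 3*(2*r)² = 3*(4*r²) = 12*r²)
19303 + S(37, P(p(-3), h)) = 19303 + 12*37² = 19303 + 12*1369 = 19303 + 16428 = 35731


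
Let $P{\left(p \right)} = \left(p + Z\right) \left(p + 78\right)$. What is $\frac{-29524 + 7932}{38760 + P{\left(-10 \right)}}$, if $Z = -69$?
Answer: $- \frac{5398}{8347} \approx -0.6467$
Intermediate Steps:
$P{\left(p \right)} = \left(-69 + p\right) \left(78 + p\right)$ ($P{\left(p \right)} = \left(p - 69\right) \left(p + 78\right) = \left(-69 + p\right) \left(78 + p\right)$)
$\frac{-29524 + 7932}{38760 + P{\left(-10 \right)}} = \frac{-29524 + 7932}{38760 + \left(-5382 + \left(-10\right)^{2} + 9 \left(-10\right)\right)} = - \frac{21592}{38760 - 5372} = - \frac{21592}{33388} = \left(-21592\right) \frac{1}{33388} = - \frac{5398}{8347}$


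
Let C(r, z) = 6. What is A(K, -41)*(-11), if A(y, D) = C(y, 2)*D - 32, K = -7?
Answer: 3058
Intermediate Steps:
A(y, D) = -32 + 6*D (A(y, D) = 6*D - 32 = -32 + 6*D)
A(K, -41)*(-11) = (-32 + 6*(-41))*(-11) = (-32 - 246)*(-11) = -278*(-11) = 3058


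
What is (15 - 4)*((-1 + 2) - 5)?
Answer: -44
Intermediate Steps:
(15 - 4)*((-1 + 2) - 5) = 11*(1 - 5) = 11*(-4) = -44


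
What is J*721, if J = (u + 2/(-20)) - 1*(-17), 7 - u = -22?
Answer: 330939/10 ≈ 33094.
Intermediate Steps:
u = 29 (u = 7 - 1*(-22) = 7 + 22 = 29)
J = 459/10 (J = (29 + 2/(-20)) - 1*(-17) = (29 + 2*(-1/20)) + 17 = (29 - 1/10) + 17 = 289/10 + 17 = 459/10 ≈ 45.900)
J*721 = (459/10)*721 = 330939/10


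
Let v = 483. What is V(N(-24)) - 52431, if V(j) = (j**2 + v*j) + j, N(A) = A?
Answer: -63471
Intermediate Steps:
V(j) = j**2 + 484*j (V(j) = (j**2 + 483*j) + j = j**2 + 484*j)
V(N(-24)) - 52431 = -24*(484 - 24) - 52431 = -24*460 - 52431 = -11040 - 52431 = -63471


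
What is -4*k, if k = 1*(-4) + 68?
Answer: -256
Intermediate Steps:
k = 64 (k = -4 + 68 = 64)
-4*k = -4*64 = -256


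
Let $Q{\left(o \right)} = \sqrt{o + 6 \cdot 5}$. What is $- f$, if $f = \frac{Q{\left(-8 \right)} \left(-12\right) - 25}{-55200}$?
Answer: $- \frac{1}{2208} - \frac{\sqrt{22}}{4600} \approx -0.0014726$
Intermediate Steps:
$Q{\left(o \right)} = \sqrt{30 + o}$ ($Q{\left(o \right)} = \sqrt{o + 30} = \sqrt{30 + o}$)
$f = \frac{1}{2208} + \frac{\sqrt{22}}{4600}$ ($f = \frac{\sqrt{30 - 8} \left(-12\right) - 25}{-55200} = \left(\sqrt{22} \left(-12\right) - 25\right) \left(- \frac{1}{55200}\right) = \left(- 12 \sqrt{22} - 25\right) \left(- \frac{1}{55200}\right) = \left(-25 - 12 \sqrt{22}\right) \left(- \frac{1}{55200}\right) = \frac{1}{2208} + \frac{\sqrt{22}}{4600} \approx 0.0014726$)
$- f = - (\frac{1}{2208} + \frac{\sqrt{22}}{4600}) = - \frac{1}{2208} - \frac{\sqrt{22}}{4600}$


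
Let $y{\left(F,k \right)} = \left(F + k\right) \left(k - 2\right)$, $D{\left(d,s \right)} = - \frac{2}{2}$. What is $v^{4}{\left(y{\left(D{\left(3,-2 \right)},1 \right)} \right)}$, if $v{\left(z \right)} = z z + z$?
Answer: $0$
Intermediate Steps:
$D{\left(d,s \right)} = -1$ ($D{\left(d,s \right)} = \left(-2\right) \frac{1}{2} = -1$)
$y{\left(F,k \right)} = \left(-2 + k\right) \left(F + k\right)$ ($y{\left(F,k \right)} = \left(F + k\right) \left(-2 + k\right) = \left(-2 + k\right) \left(F + k\right)$)
$v{\left(z \right)} = z + z^{2}$ ($v{\left(z \right)} = z^{2} + z = z + z^{2}$)
$v^{4}{\left(y{\left(D{\left(3,-2 \right)},1 \right)} \right)} = \left(\left(1^{2} - -2 - 2 - 1\right) \left(1 - \left(1 - 1\right)\right)\right)^{4} = \left(\left(1 + 2 - 2 - 1\right) \left(1 + \left(1 + 2 - 2 - 1\right)\right)\right)^{4} = \left(0 \left(1 + 0\right)\right)^{4} = \left(0 \cdot 1\right)^{4} = 0^{4} = 0$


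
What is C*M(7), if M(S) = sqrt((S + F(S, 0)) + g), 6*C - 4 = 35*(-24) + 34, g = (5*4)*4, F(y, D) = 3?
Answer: -401*sqrt(10) ≈ -1268.1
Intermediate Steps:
g = 80 (g = 20*4 = 80)
C = -401/3 (C = 2/3 + (35*(-24) + 34)/6 = 2/3 + (-840 + 34)/6 = 2/3 + (1/6)*(-806) = 2/3 - 403/3 = -401/3 ≈ -133.67)
M(S) = sqrt(83 + S) (M(S) = sqrt((S + 3) + 80) = sqrt((3 + S) + 80) = sqrt(83 + S))
C*M(7) = -401*sqrt(83 + 7)/3 = -401*sqrt(10)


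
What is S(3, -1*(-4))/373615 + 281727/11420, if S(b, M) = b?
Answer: 21051493473/853336660 ≈ 24.670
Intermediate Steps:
S(3, -1*(-4))/373615 + 281727/11420 = 3/373615 + 281727/11420 = 21051493473/853336660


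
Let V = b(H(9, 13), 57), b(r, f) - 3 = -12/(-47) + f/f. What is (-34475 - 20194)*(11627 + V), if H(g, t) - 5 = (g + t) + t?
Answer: -29885847561/47 ≈ -6.3587e+8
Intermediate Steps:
H(g, t) = 5 + g + 2*t (H(g, t) = 5 + ((g + t) + t) = 5 + (g + 2*t) = 5 + g + 2*t)
b(r, f) = 200/47 (b(r, f) = 3 + (-12/(-47) + f/f) = 3 + (-12*(-1/47) + 1) = 3 + (12/47 + 1) = 3 + 59/47 = 200/47)
V = 200/47 ≈ 4.2553
(-34475 - 20194)*(11627 + V) = (-34475 - 20194)*(11627 + 200/47) = -54669*546669/47 = -29885847561/47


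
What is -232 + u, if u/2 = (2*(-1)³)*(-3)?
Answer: -220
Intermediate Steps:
u = 12 (u = 2*((2*(-1)³)*(-3)) = 2*((2*(-1))*(-3)) = 2*(-2*(-3)) = 2*6 = 12)
-232 + u = -232 + 12 = -220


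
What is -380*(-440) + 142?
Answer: 167342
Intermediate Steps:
-380*(-440) + 142 = 167200 + 142 = 167342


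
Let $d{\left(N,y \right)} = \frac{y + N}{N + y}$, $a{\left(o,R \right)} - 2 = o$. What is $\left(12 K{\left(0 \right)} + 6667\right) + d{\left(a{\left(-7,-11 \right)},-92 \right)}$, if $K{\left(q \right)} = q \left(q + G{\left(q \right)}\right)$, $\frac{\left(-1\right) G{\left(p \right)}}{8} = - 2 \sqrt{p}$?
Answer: $6668$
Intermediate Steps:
$G{\left(p \right)} = 16 \sqrt{p}$ ($G{\left(p \right)} = - 8 \left(- 2 \sqrt{p}\right) = 16 \sqrt{p}$)
$K{\left(q \right)} = q \left(q + 16 \sqrt{q}\right)$
$a{\left(o,R \right)} = 2 + o$
$d{\left(N,y \right)} = 1$ ($d{\left(N,y \right)} = \frac{N + y}{N + y} = 1$)
$\left(12 K{\left(0 \right)} + 6667\right) + d{\left(a{\left(-7,-11 \right)},-92 \right)} = \left(12 \cdot 0 \left(0 + 16 \sqrt{0}\right) + 6667\right) + 1 = \left(12 \cdot 0 \left(0 + 16 \cdot 0\right) + 6667\right) + 1 = \left(12 \cdot 0 \left(0 + 0\right) + 6667\right) + 1 = \left(12 \cdot 0 \cdot 0 + 6667\right) + 1 = \left(12 \cdot 0 + 6667\right) + 1 = \left(0 + 6667\right) + 1 = 6667 + 1 = 6668$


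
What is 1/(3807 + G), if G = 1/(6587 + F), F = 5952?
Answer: 12539/47735974 ≈ 0.00026267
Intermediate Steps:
G = 1/12539 (G = 1/(6587 + 5952) = 1/12539 ≈ 7.9751e-5)
1/(3807 + G) = 1/(3807 + 1/12539) = 1/(47735974/12539) = 12539/47735974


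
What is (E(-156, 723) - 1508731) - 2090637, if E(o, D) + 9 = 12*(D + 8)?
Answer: -3590605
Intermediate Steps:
E(o, D) = 87 + 12*D (E(o, D) = -9 + 12*(D + 8) = -9 + 12*(8 + D) = -9 + (96 + 12*D) = 87 + 12*D)
(E(-156, 723) - 1508731) - 2090637 = ((87 + 12*723) - 1508731) - 2090637 = ((87 + 8676) - 1508731) - 2090637 = (8763 - 1508731) - 2090637 = -1499968 - 2090637 = -3590605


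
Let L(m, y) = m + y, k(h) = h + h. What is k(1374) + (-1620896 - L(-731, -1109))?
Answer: -1616308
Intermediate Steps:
k(h) = 2*h
k(1374) + (-1620896 - L(-731, -1109)) = 2*1374 + (-1620896 - (-731 - 1109)) = 2748 + (-1620896 - 1*(-1840)) = 2748 + (-1620896 + 1840) = 2748 - 1619056 = -1616308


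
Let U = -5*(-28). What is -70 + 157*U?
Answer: 21910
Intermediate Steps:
U = 140
-70 + 157*U = -70 + 157*140 = -70 + 21980 = 21910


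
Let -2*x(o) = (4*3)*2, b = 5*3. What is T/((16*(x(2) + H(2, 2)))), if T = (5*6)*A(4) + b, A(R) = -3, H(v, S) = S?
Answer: 15/32 ≈ 0.46875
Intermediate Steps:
b = 15
x(o) = -12 (x(o) = -4*3*2/2 = -6*2 = -½*24 = -12)
T = -75 (T = (5*6)*(-3) + 15 = 30*(-3) + 15 = -90 + 15 = -75)
T/((16*(x(2) + H(2, 2)))) = -75*1/(16*(-12 + 2)) = -75/(16*(-10)) = -75/(-160) = -75*(-1/160) = 15/32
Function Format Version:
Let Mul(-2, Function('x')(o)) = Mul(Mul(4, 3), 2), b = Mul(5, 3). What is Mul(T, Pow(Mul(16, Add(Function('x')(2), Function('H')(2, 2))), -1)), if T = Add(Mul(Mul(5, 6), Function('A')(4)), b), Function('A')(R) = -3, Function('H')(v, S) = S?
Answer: Rational(15, 32) ≈ 0.46875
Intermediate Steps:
b = 15
Function('x')(o) = -12 (Function('x')(o) = Mul(Rational(-1, 2), Mul(Mul(4, 3), 2)) = Mul(Rational(-1, 2), Mul(12, 2)) = Mul(Rational(-1, 2), 24) = -12)
T = -75 (T = Add(Mul(Mul(5, 6), -3), 15) = Add(Mul(30, -3), 15) = Add(-90, 15) = -75)
Mul(T, Pow(Mul(16, Add(Function('x')(2), Function('H')(2, 2))), -1)) = Mul(-75, Pow(Mul(16, Add(-12, 2)), -1)) = Mul(-75, Pow(Mul(16, -10), -1)) = Mul(-75, Pow(-160, -1)) = Mul(-75, Rational(-1, 160)) = Rational(15, 32)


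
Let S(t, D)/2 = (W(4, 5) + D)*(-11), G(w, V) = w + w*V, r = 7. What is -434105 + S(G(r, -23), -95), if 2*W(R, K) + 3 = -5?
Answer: -431927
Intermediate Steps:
W(R, K) = -4 (W(R, K) = -3/2 + (1/2)*(-5) = -3/2 - 5/2 = -4)
G(w, V) = w + V*w
S(t, D) = 88 - 22*D (S(t, D) = 2*((-4 + D)*(-11)) = 2*(44 - 11*D) = 88 - 22*D)
-434105 + S(G(r, -23), -95) = -434105 + (88 - 22*(-95)) = -434105 + (88 + 2090) = -434105 + 2178 = -431927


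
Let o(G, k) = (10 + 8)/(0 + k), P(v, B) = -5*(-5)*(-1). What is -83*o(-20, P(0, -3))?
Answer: 1494/25 ≈ 59.760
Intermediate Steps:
P(v, B) = -25 (P(v, B) = 25*(-1) = -25)
o(G, k) = 18/k
-83*o(-20, P(0, -3)) = -1494/(-25) = -1494*(-1)/25 = -83*(-18/25) = 1494/25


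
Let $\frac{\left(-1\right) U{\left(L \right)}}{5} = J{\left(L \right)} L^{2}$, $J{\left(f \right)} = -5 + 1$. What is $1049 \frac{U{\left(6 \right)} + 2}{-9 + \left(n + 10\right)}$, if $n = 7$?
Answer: $\frac{378689}{4} \approx 94672.0$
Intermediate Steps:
$J{\left(f \right)} = -4$
$U{\left(L \right)} = 20 L^{2}$ ($U{\left(L \right)} = - 5 \left(- 4 L^{2}\right) = 20 L^{2}$)
$1049 \frac{U{\left(6 \right)} + 2}{-9 + \left(n + 10\right)} = 1049 \frac{20 \cdot 6^{2} + 2}{-9 + \left(7 + 10\right)} = 1049 \frac{20 \cdot 36 + 2}{-9 + 17} = 1049 \frac{720 + 2}{8} = 1049 \cdot 722 \cdot \frac{1}{8} = 1049 \cdot \frac{361}{4} = \frac{378689}{4}$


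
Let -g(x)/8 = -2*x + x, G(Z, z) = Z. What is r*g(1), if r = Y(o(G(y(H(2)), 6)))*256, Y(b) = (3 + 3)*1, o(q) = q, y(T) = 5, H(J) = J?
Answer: 12288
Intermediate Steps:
Y(b) = 6 (Y(b) = 6*1 = 6)
g(x) = 8*x (g(x) = -8*(-2*x + x) = -(-8)*x = 8*x)
r = 1536 (r = 6*256 = 1536)
r*g(1) = 1536*(8*1) = 1536*8 = 12288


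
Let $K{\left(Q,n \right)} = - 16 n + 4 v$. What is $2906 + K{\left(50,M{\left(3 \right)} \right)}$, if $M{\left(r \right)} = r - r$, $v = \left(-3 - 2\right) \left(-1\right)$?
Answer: $2926$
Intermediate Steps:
$v = 5$ ($v = \left(-3 - 2\right) \left(-1\right) = \left(-5\right) \left(-1\right) = 5$)
$M{\left(r \right)} = 0$
$K{\left(Q,n \right)} = 20 - 16 n$ ($K{\left(Q,n \right)} = - 16 n + 4 \cdot 5 = - 16 n + 20 = 20 - 16 n$)
$2906 + K{\left(50,M{\left(3 \right)} \right)} = 2906 + \left(20 - 0\right) = 2906 + \left(20 + 0\right) = 2906 + 20 = 2926$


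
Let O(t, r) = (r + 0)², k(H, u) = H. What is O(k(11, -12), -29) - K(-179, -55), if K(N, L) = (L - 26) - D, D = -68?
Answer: 854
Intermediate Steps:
O(t, r) = r²
K(N, L) = 42 + L (K(N, L) = (L - 26) - 1*(-68) = (-26 + L) + 68 = 42 + L)
O(k(11, -12), -29) - K(-179, -55) = (-29)² - (42 - 55) = 841 - 1*(-13) = 841 + 13 = 854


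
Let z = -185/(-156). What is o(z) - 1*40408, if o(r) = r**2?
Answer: -983334863/24336 ≈ -40407.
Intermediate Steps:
z = 185/156 (z = -185*(-1/156) = 185/156 ≈ 1.1859)
o(z) - 1*40408 = (185/156)**2 - 1*40408 = 34225/24336 - 40408 = -983334863/24336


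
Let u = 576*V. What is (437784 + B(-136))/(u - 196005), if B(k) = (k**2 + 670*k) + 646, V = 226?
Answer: -365806/65829 ≈ -5.5569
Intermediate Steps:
B(k) = 646 + k**2 + 670*k
u = 130176 (u = 576*226 = 130176)
(437784 + B(-136))/(u - 196005) = (437784 + (646 + (-136)**2 + 670*(-136)))/(130176 - 196005) = (437784 + (646 + 18496 - 91120))/(-65829) = (437784 - 71978)*(-1/65829) = 365806*(-1/65829) = -365806/65829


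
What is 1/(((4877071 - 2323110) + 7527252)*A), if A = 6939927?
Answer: 1/69962882291451 ≈ 1.4293e-14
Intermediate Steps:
1/(((4877071 - 2323110) + 7527252)*A) = 1/(((4877071 - 2323110) + 7527252)*6939927) = (1/6939927)/(2553961 + 7527252) = (1/6939927)/10081213 = (1/10081213)*(1/6939927) = 1/69962882291451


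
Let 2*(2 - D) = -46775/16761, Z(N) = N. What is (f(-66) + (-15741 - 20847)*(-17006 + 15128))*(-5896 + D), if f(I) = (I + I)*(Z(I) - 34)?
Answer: -2262578500203892/5587 ≈ -4.0497e+11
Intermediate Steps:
D = 113819/33522 (D = 2 - (-46775)/(2*16761) = 2 - ½*(-46775/16761) = 2 + 46775/33522 = 113819/33522 ≈ 3.3954)
f(I) = 2*I*(-34 + I) (f(I) = (I + I)*(I - 34) = (2*I)*(-34 + I) = 2*I*(-34 + I))
(f(-66) + (-15741 - 20847)*(-17006 + 15128))*(-5896 + D) = (2*(-66)*(-34 - 66) + (-15741 - 20847)*(-17006 + 15128))*(-5896 + 113819/33522) = (2*(-66)*(-100) - 36588*(-1878))*(-197531893/33522) = (13200 + 68712264)*(-197531893/33522) = 68725464*(-197531893/33522) = -2262578500203892/5587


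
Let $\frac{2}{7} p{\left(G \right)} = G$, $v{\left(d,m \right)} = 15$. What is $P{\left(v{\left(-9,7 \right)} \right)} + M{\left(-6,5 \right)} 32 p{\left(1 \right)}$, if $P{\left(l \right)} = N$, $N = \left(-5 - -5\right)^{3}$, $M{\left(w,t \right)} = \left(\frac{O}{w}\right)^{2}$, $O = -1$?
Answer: $\frac{28}{9} \approx 3.1111$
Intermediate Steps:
$p{\left(G \right)} = \frac{7 G}{2}$
$M{\left(w,t \right)} = \frac{1}{w^{2}}$ ($M{\left(w,t \right)} = \left(- \frac{1}{w}\right)^{2} = \frac{1}{w^{2}}$)
$N = 0$ ($N = \left(-5 + 5\right)^{3} = 0^{3} = 0$)
$P{\left(l \right)} = 0$
$P{\left(v{\left(-9,7 \right)} \right)} + M{\left(-6,5 \right)} 32 p{\left(1 \right)} = 0 + \frac{1}{36} \cdot 32 \cdot \frac{7}{2} \cdot 1 = 0 + \frac{1}{36} \cdot 32 \cdot \frac{7}{2} = 0 + \frac{8}{9} \cdot \frac{7}{2} = 0 + \frac{28}{9} = \frac{28}{9}$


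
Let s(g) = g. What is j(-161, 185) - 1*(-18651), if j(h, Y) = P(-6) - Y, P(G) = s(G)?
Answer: 18460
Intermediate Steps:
P(G) = G
j(h, Y) = -6 - Y
j(-161, 185) - 1*(-18651) = (-6 - 1*185) - 1*(-18651) = (-6 - 185) + 18651 = -191 + 18651 = 18460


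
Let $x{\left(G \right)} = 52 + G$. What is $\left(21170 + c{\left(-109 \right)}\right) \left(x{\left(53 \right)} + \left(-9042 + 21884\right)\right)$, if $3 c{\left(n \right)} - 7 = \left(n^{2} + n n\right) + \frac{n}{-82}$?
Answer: $\frac{92661510689}{246} \approx 3.7667 \cdot 10^{8}$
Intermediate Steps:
$c{\left(n \right)} = \frac{7}{3} - \frac{n}{246} + \frac{2 n^{2}}{3}$ ($c{\left(n \right)} = \frac{7}{3} + \frac{\left(n^{2} + n n\right) + \frac{n}{-82}}{3} = \frac{7}{3} + \frac{\left(n^{2} + n^{2}\right) + n \left(- \frac{1}{82}\right)}{3} = \frac{7}{3} + \frac{2 n^{2} - \frac{n}{82}}{3} = \frac{7}{3} + \left(- \frac{n}{246} + \frac{2 n^{2}}{3}\right) = \frac{7}{3} - \frac{n}{246} + \frac{2 n^{2}}{3}$)
$\left(21170 + c{\left(-109 \right)}\right) \left(x{\left(53 \right)} + \left(-9042 + 21884\right)\right) = \left(21170 + \left(\frac{7}{3} - - \frac{109}{246} + \frac{2 \left(-109\right)^{2}}{3}\right)\right) \left(\left(52 + 53\right) + \left(-9042 + 21884\right)\right) = \left(21170 + \left(\frac{7}{3} + \frac{109}{246} + \frac{2}{3} \cdot 11881\right)\right) \left(105 + 12842\right) = \left(21170 + \left(\frac{7}{3} + \frac{109}{246} + \frac{23762}{3}\right)\right) 12947 = \left(21170 + \frac{1949167}{246}\right) 12947 = \frac{7156987}{246} \cdot 12947 = \frac{92661510689}{246}$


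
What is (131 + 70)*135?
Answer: 27135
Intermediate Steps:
(131 + 70)*135 = 201*135 = 27135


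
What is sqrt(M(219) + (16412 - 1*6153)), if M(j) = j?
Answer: 13*sqrt(62) ≈ 102.36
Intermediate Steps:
sqrt(M(219) + (16412 - 1*6153)) = sqrt(219 + (16412 - 1*6153)) = sqrt(219 + (16412 - 6153)) = sqrt(219 + 10259) = sqrt(10478) = 13*sqrt(62)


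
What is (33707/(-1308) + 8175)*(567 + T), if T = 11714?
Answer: 130905549233/1308 ≈ 1.0008e+8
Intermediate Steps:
(33707/(-1308) + 8175)*(567 + T) = (33707/(-1308) + 8175)*(567 + 11714) = (33707*(-1/1308) + 8175)*12281 = (-33707/1308 + 8175)*12281 = (10659193/1308)*12281 = 130905549233/1308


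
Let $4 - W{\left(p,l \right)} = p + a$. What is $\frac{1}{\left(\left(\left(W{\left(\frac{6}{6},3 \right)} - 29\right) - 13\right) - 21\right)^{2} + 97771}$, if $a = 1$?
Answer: $\frac{1}{101492} \approx 9.853 \cdot 10^{-6}$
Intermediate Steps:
$W{\left(p,l \right)} = 3 - p$ ($W{\left(p,l \right)} = 4 - \left(p + 1\right) = 4 - \left(1 + p\right) = 3 - p$)
$\frac{1}{\left(\left(\left(W{\left(\frac{6}{6},3 \right)} - 29\right) - 13\right) - 21\right)^{2} + 97771} = \frac{1}{\left(\left(\left(\left(3 - \frac{6}{6}\right) - 29\right) - 13\right) - 21\right)^{2} + 97771} = \frac{1}{\left(\left(\left(\left(3 - 6 \cdot \frac{1}{6}\right) - 29\right) - 13\right) - 21\right)^{2} + 97771} = \frac{1}{\left(\left(\left(\left(3 - 1\right) - 29\right) - 13\right) - 21\right)^{2} + 97771} = \frac{1}{\left(\left(\left(2 - 29\right) - 13\right) - 21\right)^{2} + 97771} = \frac{1}{\left(\left(-27 - 13\right) - 21\right)^{2} + 97771} = \frac{1}{\left(-40 - 21\right)^{2} + 97771} = \frac{1}{\left(-61\right)^{2} + 97771} = \frac{1}{3721 + 97771} = \frac{1}{101492}$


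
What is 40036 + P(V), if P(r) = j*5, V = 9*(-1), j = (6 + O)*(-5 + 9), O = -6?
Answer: 40036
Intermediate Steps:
j = 0 (j = (6 - 6)*(-5 + 9) = 0*4 = 0)
V = -9
P(r) = 0 (P(r) = 0*5 = 0)
40036 + P(V) = 40036 + 0 = 40036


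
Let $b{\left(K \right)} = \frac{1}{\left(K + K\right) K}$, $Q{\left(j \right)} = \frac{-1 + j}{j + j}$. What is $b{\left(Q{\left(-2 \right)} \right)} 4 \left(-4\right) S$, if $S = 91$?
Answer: $- \frac{11648}{9} \approx -1294.2$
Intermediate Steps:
$Q{\left(j \right)} = \frac{-1 + j}{2 j}$
$b{\left(K \right)} = \frac{1}{2 K^{2}}$ ($b{\left(K \right)} = \frac{1}{2 K K} = \frac{\frac{1}{2} \frac{1}{K}}{K} = \frac{1}{2 K^{2}}$)
$b{\left(Q{\left(-2 \right)} \right)} 4 \left(-4\right) S = \frac{1}{2 \frac{\left(-1 - 2\right)^{2}}{16}} \cdot 4 \left(-4\right) 91 = \frac{1}{2 \cdot \frac{9}{16}} \cdot 4 \left(-4\right) 91 = \frac{1}{2} \cdot \frac{16}{9} \cdot 4 \left(-4\right) 91 = \frac{8}{9} \cdot 4 \left(-4\right) 91 = \frac{32}{9} \left(-4\right) 91 = \left(- \frac{128}{9}\right) 91 = - \frac{11648}{9}$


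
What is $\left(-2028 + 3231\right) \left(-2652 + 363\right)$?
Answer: $-2753667$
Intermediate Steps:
$\left(-2028 + 3231\right) \left(-2652 + 363\right) = 1203 \left(-2289\right) = -2753667$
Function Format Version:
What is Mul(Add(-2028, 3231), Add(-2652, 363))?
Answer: -2753667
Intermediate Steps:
Mul(Add(-2028, 3231), Add(-2652, 363)) = Mul(1203, -2289) = -2753667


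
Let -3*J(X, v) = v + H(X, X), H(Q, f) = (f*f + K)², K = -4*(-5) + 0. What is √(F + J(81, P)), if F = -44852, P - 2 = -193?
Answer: I*√130331778/3 ≈ 3805.4*I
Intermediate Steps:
K = 20 (K = 20 + 0 = 20)
P = -191 (P = 2 - 193 = -191)
H(Q, f) = (20 + f²)² (H(Q, f) = (f*f + 20)² = (f² + 20)² = (20 + f²)²)
J(X, v) = -v/3 - (20 + X²)²/3 (J(X, v) = -(v + (20 + X²)²)/3 = -v/3 - (20 + X²)²/3)
√(F + J(81, P)) = √(-44852 + (-⅓*(-191) - (20 + 81²)²/3)) = √(-44852 + (191/3 - (20 + 6561)²/3)) = √(-44852 + (191/3 - ⅓*6581²)) = √(-44852 + (191/3 - ⅓*43309561)) = √(-44852 + (191/3 - 43309561/3)) = √(-44852 - 43309370/3) = √(-43443926/3) = I*√130331778/3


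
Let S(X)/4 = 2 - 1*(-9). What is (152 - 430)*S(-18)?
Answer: -12232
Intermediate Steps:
S(X) = 44 (S(X) = 4*(2 - 1*(-9)) = 4*(2 + 9) = 4*11 = 44)
(152 - 430)*S(-18) = (152 - 430)*44 = -278*44 = -12232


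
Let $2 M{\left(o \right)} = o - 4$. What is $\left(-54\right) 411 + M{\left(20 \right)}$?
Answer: $-22186$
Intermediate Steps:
$M{\left(o \right)} = -2 + \frac{o}{2}$ ($M{\left(o \right)} = \frac{o - 4}{2} = \frac{-4 + o}{2} = -2 + \frac{o}{2}$)
$\left(-54\right) 411 + M{\left(20 \right)} = \left(-54\right) 411 + \left(-2 + \frac{1}{2} \cdot 20\right) = -22194 + \left(-2 + 10\right) = -22194 + 8 = -22186$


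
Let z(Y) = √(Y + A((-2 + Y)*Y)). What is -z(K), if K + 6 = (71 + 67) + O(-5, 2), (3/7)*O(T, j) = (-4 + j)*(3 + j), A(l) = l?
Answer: -√105298/3 ≈ -108.17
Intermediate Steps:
O(T, j) = 7*(-4 + j)*(3 + j)/3 (O(T, j) = 7*((-4 + j)*(3 + j))/3 = 7*(-4 + j)*(3 + j)/3)
K = 326/3 (K = -6 + ((71 + 67) + (-28 - 7/3*2 + (7/3)*2²)) = -6 + (138 + (-28 - 14/3 + (7/3)*4)) = -6 + (138 + (-28 - 14/3 + 28/3)) = -6 + (138 - 70/3) = -6 + 344/3 = 326/3 ≈ 108.67)
z(Y) = √(Y + Y*(-2 + Y)) (z(Y) = √(Y + (-2 + Y)*Y) = √(Y + Y*(-2 + Y)))
-z(K) = -√(326*(-1 + 326/3)/3) = -√((326/3)*(323/3)) = -√(105298/9) = -√105298/3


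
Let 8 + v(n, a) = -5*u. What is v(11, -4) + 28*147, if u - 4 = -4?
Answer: 4108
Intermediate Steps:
u = 0 (u = 4 - 4 = 0)
v(n, a) = -8 (v(n, a) = -8 - 5*0 = -8 + 0 = -8)
v(11, -4) + 28*147 = -8 + 28*147 = -8 + 4116 = 4108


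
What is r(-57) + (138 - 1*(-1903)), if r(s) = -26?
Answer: 2015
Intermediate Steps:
r(-57) + (138 - 1*(-1903)) = -26 + (138 - 1*(-1903)) = -26 + (138 + 1903) = -26 + 2041 = 2015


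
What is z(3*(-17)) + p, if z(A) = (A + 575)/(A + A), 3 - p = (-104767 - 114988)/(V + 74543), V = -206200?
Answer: -25558118/6714507 ≈ -3.8064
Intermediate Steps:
p = 175216/131657 (p = 3 - (-104767 - 114988)/(-206200 + 74543) = 3 - (-219755)/(-131657) = 3 - (-219755)*(-1)/131657 = 3 - 1*219755/131657 = 3 - 219755/131657 = 175216/131657 ≈ 1.3309)
z(A) = (575 + A)/(2*A) (z(A) = (575 + A)/((2*A)) = (575 + A)*(1/(2*A)) = (575 + A)/(2*A))
z(3*(-17)) + p = (575 + 3*(-17))/(2*((3*(-17)))) + 175216/131657 = (½)*(575 - 51)/(-51) + 175216/131657 = (½)*(-1/51)*524 + 175216/131657 = -262/51 + 175216/131657 = -25558118/6714507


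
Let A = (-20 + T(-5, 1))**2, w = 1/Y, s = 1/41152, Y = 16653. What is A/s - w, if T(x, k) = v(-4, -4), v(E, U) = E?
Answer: 394735251455/16653 ≈ 2.3704e+7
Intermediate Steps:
T(x, k) = -4
s = 1/41152 ≈ 2.4300e-5
w = 1/16653 ≈ 6.0049e-5
A = 576 (A = (-20 - 4)**2 = (-24)**2 = 576)
A/s - w = 576/(1/41152) - 1*1/16653 = 576*41152 - 1/16653 = 23703552 - 1/16653 = 394735251455/16653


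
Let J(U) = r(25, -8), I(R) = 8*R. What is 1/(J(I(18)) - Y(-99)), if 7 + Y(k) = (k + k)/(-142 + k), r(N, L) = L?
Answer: -241/439 ≈ -0.54897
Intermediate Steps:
J(U) = -8
Y(k) = -7 + 2*k/(-142 + k) (Y(k) = -7 + (k + k)/(-142 + k) = -7 + (2*k)/(-142 + k) = -7 + 2*k/(-142 + k))
1/(J(I(18)) - Y(-99)) = 1/(-8 - (994 - 5*(-99))/(-142 - 99)) = 1/(-8 - (994 + 495)/(-241)) = 1/(-8 - (-1)*1489/241) = 1/(-8 - 1*(-1489/241)) = 1/(-8 + 1489/241) = 1/(-439/241) = -241/439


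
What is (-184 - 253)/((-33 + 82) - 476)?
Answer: 437/427 ≈ 1.0234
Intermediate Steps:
(-184 - 253)/((-33 + 82) - 476) = -437/(49 - 476) = -437/(-427) = -437*(-1/427) = 437/427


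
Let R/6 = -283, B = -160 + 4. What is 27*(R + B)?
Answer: -50058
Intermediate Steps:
B = -156
R = -1698 (R = 6*(-283) = -1698)
27*(R + B) = 27*(-1698 - 156) = 27*(-1854) = -50058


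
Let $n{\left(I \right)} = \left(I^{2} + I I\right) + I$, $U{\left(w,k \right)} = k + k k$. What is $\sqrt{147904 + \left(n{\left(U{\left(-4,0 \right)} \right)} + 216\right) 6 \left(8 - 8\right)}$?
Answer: $8 \sqrt{2311} \approx 384.58$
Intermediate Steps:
$U{\left(w,k \right)} = k + k^{2}$
$n{\left(I \right)} = I + 2 I^{2}$ ($n{\left(I \right)} = \left(I^{2} + I^{2}\right) + I = 2 I^{2} + I = I + 2 I^{2}$)
$\sqrt{147904 + \left(n{\left(U{\left(-4,0 \right)} \right)} + 216\right) 6 \left(8 - 8\right)} = \sqrt{147904 + \left(0 \left(1 + 0\right) \left(1 + 2 \cdot 0 \left(1 + 0\right)\right) + 216\right) 6 \left(8 - 8\right)} = \sqrt{147904 + \left(0 \cdot 1 \left(1 + 2 \cdot 0 \cdot 1\right) + 216\right) 6 \cdot 0} = \sqrt{147904 + \left(0 \left(1 + 2 \cdot 0\right) + 216\right) 0} = \sqrt{147904 + \left(0 \left(1 + 0\right) + 216\right) 0} = \sqrt{147904 + \left(0 \cdot 1 + 216\right) 0} = \sqrt{147904 + \left(0 + 216\right) 0} = \sqrt{147904 + 216 \cdot 0} = \sqrt{147904 + 0} = \sqrt{147904} = 8 \sqrt{2311}$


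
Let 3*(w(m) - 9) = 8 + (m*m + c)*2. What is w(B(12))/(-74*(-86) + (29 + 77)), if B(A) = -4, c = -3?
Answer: 61/19410 ≈ 0.0031427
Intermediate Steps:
w(m) = 29/3 + 2*m²/3 (w(m) = 9 + (8 + (m*m - 3)*2)/3 = 9 + (8 + (m² - 3)*2)/3 = 9 + (8 + (-3 + m²)*2)/3 = 9 + (8 + (-6 + 2*m²))/3 = 9 + (2 + 2*m²)/3 = 9 + (⅔ + 2*m²/3) = 29/3 + 2*m²/3)
w(B(12))/(-74*(-86) + (29 + 77)) = (29/3 + (⅔)*(-4)²)/(-74*(-86) + (29 + 77)) = (29/3 + (⅔)*16)/(6364 + 106) = (29/3 + 32/3)/6470 = (61/3)*(1/6470) = 61/19410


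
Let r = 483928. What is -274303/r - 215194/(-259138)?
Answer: 16528035609/62702067032 ≈ 0.26360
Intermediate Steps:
-274303/r - 215194/(-259138) = -274303/483928 - 215194/(-259138) = -274303*1/483928 - 215194*(-1/259138) = -274303/483928 + 107597/129569 = 16528035609/62702067032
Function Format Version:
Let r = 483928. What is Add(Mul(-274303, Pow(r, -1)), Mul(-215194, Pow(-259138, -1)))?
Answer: Rational(16528035609, 62702067032) ≈ 0.26360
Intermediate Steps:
Add(Mul(-274303, Pow(r, -1)), Mul(-215194, Pow(-259138, -1))) = Add(Mul(-274303, Pow(483928, -1)), Mul(-215194, Pow(-259138, -1))) = Add(Mul(-274303, Rational(1, 483928)), Mul(-215194, Rational(-1, 259138))) = Add(Rational(-274303, 483928), Rational(107597, 129569)) = Rational(16528035609, 62702067032)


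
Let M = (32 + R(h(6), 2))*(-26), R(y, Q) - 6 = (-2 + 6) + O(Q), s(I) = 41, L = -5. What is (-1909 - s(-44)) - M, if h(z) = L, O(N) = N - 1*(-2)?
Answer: -754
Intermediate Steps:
O(N) = 2 + N (O(N) = N + 2 = 2 + N)
h(z) = -5
R(y, Q) = 12 + Q (R(y, Q) = 6 + ((-2 + 6) + (2 + Q)) = 6 + (4 + (2 + Q)) = 6 + (6 + Q) = 12 + Q)
M = -1196 (M = (32 + (12 + 2))*(-26) = (32 + 14)*(-26) = 46*(-26) = -1196)
(-1909 - s(-44)) - M = (-1909 - 1*41) - 1*(-1196) = (-1909 - 41) + 1196 = -1950 + 1196 = -754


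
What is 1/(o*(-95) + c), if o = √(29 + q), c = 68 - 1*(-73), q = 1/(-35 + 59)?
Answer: -3384/5813281 - 190*√4182/5813281 ≈ -0.0026957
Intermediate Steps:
q = 1/24 ≈ 0.041667
c = 141 (c = 68 + 73 = 141)
o = √4182/12 (o = √(29 + 1/24) = √(697/24) = √4182/12 ≈ 5.3890)
1/(o*(-95) + c) = 1/((√4182/12)*(-95) + 141) = 1/(-95*√4182/12 + 141) = 1/(141 - 95*√4182/12)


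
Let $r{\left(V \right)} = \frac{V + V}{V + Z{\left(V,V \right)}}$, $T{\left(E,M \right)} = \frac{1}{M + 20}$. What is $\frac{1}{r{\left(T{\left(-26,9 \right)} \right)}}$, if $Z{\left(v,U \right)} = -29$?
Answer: $-420$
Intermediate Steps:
$T{\left(E,M \right)} = \frac{1}{20 + M}$
$r{\left(V \right)} = \frac{2 V}{-29 + V}$ ($r{\left(V \right)} = \frac{V + V}{V - 29} = \frac{2 V}{-29 + V}$)
$\frac{1}{r{\left(T{\left(-26,9 \right)} \right)}} = \frac{1}{2 \frac{1}{20 + 9} \frac{1}{-29 + \frac{1}{20 + 9}}} = \frac{1}{2 \cdot \frac{1}{29} \frac{1}{-29 + \frac{1}{29}}} = \frac{1}{2 \cdot \frac{1}{29} \frac{1}{- \frac{840}{29}}} = \frac{1}{2 \cdot \frac{1}{29} \left(- \frac{29}{840}\right)} = \frac{1}{- \frac{1}{420}} = -420$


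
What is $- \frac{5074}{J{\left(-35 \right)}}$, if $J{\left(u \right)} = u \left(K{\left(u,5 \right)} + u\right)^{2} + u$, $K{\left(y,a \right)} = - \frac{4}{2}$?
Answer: $\frac{2537}{23975} \approx 0.10582$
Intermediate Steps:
$K{\left(y,a \right)} = -2$ ($K{\left(y,a \right)} = \left(-4\right) \frac{1}{2} = -2$)
$J{\left(u \right)} = u + u \left(-2 + u\right)^{2}$ ($J{\left(u \right)} = u \left(-2 + u\right)^{2} + u = u + u \left(-2 + u\right)^{2}$)
$- \frac{5074}{J{\left(-35 \right)}} = - \frac{5074}{\left(-35\right) \left(1 + \left(-2 - 35\right)^{2}\right)} = - \frac{5074}{\left(-35\right) \left(1 + \left(-37\right)^{2}\right)} = - \frac{5074}{\left(-35\right) \left(1 + 1369\right)} = - \frac{5074}{\left(-35\right) 1370} = - \frac{5074}{-47950} = \left(-5074\right) \left(- \frac{1}{47950}\right) = \frac{2537}{23975}$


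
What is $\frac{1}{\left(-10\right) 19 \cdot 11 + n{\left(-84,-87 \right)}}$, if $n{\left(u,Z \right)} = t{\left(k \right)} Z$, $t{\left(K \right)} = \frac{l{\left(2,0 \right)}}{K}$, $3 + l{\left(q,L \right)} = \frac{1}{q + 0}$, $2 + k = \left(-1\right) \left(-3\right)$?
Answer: $- \frac{2}{3745} \approx -0.00053405$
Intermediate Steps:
$k = 1$ ($k = -2 - -3 = -2 + 3 = 1$)
$l{\left(q,L \right)} = -3 + \frac{1}{q}$ ($l{\left(q,L \right)} = -3 + \frac{1}{q + 0} = -3 + \frac{1}{q}$)
$t{\left(K \right)} = - \frac{5}{2 K}$ ($t{\left(K \right)} = \frac{-3 + \frac{1}{2}}{K} = - \frac{5}{2 K}$)
$n{\left(u,Z \right)} = - \frac{5 Z}{2}$ ($n{\left(u,Z \right)} = - \frac{5}{2 \cdot 1} Z = \left(- \frac{5}{2}\right) 1 Z = - \frac{5 Z}{2}$)
$\frac{1}{\left(-10\right) 19 \cdot 11 + n{\left(-84,-87 \right)}} = \frac{1}{\left(-10\right) 19 \cdot 11 - - \frac{435}{2}} = \frac{1}{\left(-190\right) 11 + \frac{435}{2}} = \frac{1}{-2090 + \frac{435}{2}} = \frac{1}{- \frac{3745}{2}} = - \frac{2}{3745}$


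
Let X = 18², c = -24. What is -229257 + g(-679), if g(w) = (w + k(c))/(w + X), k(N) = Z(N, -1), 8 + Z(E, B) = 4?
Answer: -81385552/355 ≈ -2.2926e+5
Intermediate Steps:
Z(E, B) = -4 (Z(E, B) = -8 + 4 = -4)
k(N) = -4
X = 324
g(w) = (-4 + w)/(324 + w) (g(w) = (w - 4)/(w + 324) = (-4 + w)/(324 + w))
-229257 + g(-679) = -229257 + (-4 - 679)/(324 - 679) = -229257 - 683/(-355) = -229257 - 1/355*(-683) = -229257 + 683/355 = -81385552/355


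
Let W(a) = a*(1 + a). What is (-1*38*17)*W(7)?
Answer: -36176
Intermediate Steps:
(-1*38*17)*W(7) = (-1*38*17)*(7*(1 + 7)) = (-38*17)*(7*8) = -646*56 = -36176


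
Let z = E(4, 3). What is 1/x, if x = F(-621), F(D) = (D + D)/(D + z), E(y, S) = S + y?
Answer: 307/621 ≈ 0.49436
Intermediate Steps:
z = 7 (z = 3 + 4 = 7)
F(D) = 2*D/(7 + D) (F(D) = (D + D)/(D + 7) = (2*D)/(7 + D) = 2*D/(7 + D))
x = 621/307 (x = 2*(-621)/(7 - 621) = 2*(-621)/(-614) = 2*(-621)*(-1/614) = 621/307 ≈ 2.0228)
1/x = 1/(621/307) = 307/621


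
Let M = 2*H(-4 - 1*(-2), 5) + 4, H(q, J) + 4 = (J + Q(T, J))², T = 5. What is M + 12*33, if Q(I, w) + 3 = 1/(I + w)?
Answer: 20041/50 ≈ 400.82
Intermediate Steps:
Q(I, w) = -3 + 1/(I + w)
H(q, J) = -4 + (J + (-14 - 3*J)/(5 + J))² (H(q, J) = -4 + (J + (1 - 3*5 - 3*J)/(5 + J))² = -4 + (J + (1 - 15 - 3*J)/(5 + J))² = -4 + (J + (-14 - 3*J)/(5 + J))²)
M = 241/50 (M = 2*(-4 + (-14 + 5² + 2*5)²/(5 + 5)²) + 4 = 2*(-4 + (-14 + 25 + 10)²/10²) + 4 = 2*(-4 + (1/100)*21²) + 4 = 2*(-4 + (1/100)*441) + 4 = 2*(-4 + 441/100) + 4 = 2*(41/100) + 4 = 41/50 + 4 = 241/50 ≈ 4.8200)
M + 12*33 = 241/50 + 12*33 = 241/50 + 396 = 20041/50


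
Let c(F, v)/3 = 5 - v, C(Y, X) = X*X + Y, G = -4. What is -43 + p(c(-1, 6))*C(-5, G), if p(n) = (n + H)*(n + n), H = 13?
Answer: -703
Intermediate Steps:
C(Y, X) = Y + X**2 (C(Y, X) = X**2 + Y = Y + X**2)
c(F, v) = 15 - 3*v (c(F, v) = 3*(5 - v) = 15 - 3*v)
p(n) = 2*n*(13 + n) (p(n) = (n + 13)*(n + n) = (13 + n)*(2*n) = 2*n*(13 + n))
-43 + p(c(-1, 6))*C(-5, G) = -43 + (2*(15 - 3*6)*(13 + (15 - 3*6)))*(-5 + (-4)**2) = -43 + (2*(15 - 18)*(13 + (15 - 18)))*(-5 + 16) = -43 + (2*(-3)*(13 - 3))*11 = -43 + (2*(-3)*10)*11 = -43 - 60*11 = -43 - 660 = -703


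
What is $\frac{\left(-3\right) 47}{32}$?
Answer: $- \frac{141}{32} \approx -4.4063$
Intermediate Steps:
$\frac{\left(-3\right) 47}{32} = \left(-141\right) \frac{1}{32} = - \frac{141}{32}$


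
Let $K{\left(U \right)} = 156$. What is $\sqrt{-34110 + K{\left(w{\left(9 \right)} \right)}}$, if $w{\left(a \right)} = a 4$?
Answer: $i \sqrt{33954} \approx 184.27 i$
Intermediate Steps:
$w{\left(a \right)} = 4 a$
$\sqrt{-34110 + K{\left(w{\left(9 \right)} \right)}} = \sqrt{-34110 + 156} = \sqrt{-33954} = i \sqrt{33954}$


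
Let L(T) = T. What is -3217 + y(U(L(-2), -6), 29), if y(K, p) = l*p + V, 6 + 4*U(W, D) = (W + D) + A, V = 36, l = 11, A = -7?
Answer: -2862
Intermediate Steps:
U(W, D) = -13/4 + D/4 + W/4 (U(W, D) = -3/2 + ((W + D) - 7)/4 = -3/2 + ((D + W) - 7)/4 = -3/2 + (-7 + D + W)/4 = -3/2 + (-7/4 + D/4 + W/4) = -13/4 + D/4 + W/4)
y(K, p) = 36 + 11*p (y(K, p) = 11*p + 36 = 36 + 11*p)
-3217 + y(U(L(-2), -6), 29) = -3217 + (36 + 11*29) = -3217 + (36 + 319) = -3217 + 355 = -2862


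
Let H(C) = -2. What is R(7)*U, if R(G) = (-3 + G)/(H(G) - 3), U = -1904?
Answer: 7616/5 ≈ 1523.2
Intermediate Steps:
R(G) = ⅗ - G/5 (R(G) = (-3 + G)/(-2 - 3) = (-3 + G)/(-5) = (-3 + G)*(-⅕) = ⅗ - G/5)
R(7)*U = (⅗ - ⅕*7)*(-1904) = (⅗ - 7/5)*(-1904) = -⅘*(-1904) = 7616/5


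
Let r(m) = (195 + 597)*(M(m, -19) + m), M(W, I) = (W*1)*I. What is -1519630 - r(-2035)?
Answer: -30530590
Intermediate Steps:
M(W, I) = I*W (M(W, I) = W*I = I*W)
r(m) = -14256*m (r(m) = (195 + 597)*(-19*m + m) = 792*(-18*m) = -14256*m)
-1519630 - r(-2035) = -1519630 - (-14256)*(-2035) = -1519630 - 1*29010960 = -1519630 - 29010960 = -30530590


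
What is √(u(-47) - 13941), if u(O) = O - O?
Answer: 3*I*√1549 ≈ 118.07*I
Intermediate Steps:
u(O) = 0
√(u(-47) - 13941) = √(0 - 13941) = √(-13941) = 3*I*√1549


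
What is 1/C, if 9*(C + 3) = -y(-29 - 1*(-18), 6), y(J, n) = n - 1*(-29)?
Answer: -9/62 ≈ -0.14516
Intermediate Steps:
y(J, n) = 29 + n (y(J, n) = n + 29 = 29 + n)
C = -62/9 (C = -3 + (-(29 + 6))/9 = -3 + (-1*35)/9 = -3 + (1/9)*(-35) = -3 - 35/9 = -62/9 ≈ -6.8889)
1/C = 1/(-62/9) = -9/62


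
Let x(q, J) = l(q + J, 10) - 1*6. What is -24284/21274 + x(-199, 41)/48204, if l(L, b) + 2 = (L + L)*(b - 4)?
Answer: -151386454/128186487 ≈ -1.1810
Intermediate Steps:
l(L, b) = -2 + 2*L*(-4 + b) (l(L, b) = -2 + (L + L)*(b - 4) = -2 + (2*L)*(-4 + b) = -2 + 2*L*(-4 + b))
x(q, J) = -8 + 12*J + 12*q (x(q, J) = (-2 - 8*(q + J) + 2*(q + J)*10) - 1*6 = (-2 - 8*(J + q) + 2*(J + q)*10) - 6 = (-2 + (-8*J - 8*q) + (20*J + 20*q)) - 6 = (-2 + 12*J + 12*q) - 6 = -8 + 12*J + 12*q)
-24284/21274 + x(-199, 41)/48204 = -24284/21274 + (-8 + 12*41 + 12*(-199))/48204 = -24284*1/21274 + (-8 + 492 - 2388)*(1/48204) = -12142/10637 - 1904*1/48204 = -12142/10637 - 476/12051 = -151386454/128186487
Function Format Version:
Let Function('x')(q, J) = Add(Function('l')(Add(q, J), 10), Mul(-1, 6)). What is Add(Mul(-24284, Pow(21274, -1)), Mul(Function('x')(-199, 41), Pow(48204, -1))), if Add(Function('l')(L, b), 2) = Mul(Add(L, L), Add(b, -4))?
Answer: Rational(-151386454, 128186487) ≈ -1.1810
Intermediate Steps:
Function('l')(L, b) = Add(-2, Mul(2, L, Add(-4, b))) (Function('l')(L, b) = Add(-2, Mul(Add(L, L), Add(b, -4))) = Add(-2, Mul(Mul(2, L), Add(-4, b))) = Add(-2, Mul(2, L, Add(-4, b))))
Function('x')(q, J) = Add(-8, Mul(12, J), Mul(12, q)) (Function('x')(q, J) = Add(Add(-2, Mul(-8, Add(q, J)), Mul(2, Add(q, J), 10)), Mul(-1, 6)) = Add(Add(-2, Mul(-8, Add(J, q)), Mul(2, Add(J, q), 10)), -6) = Add(Add(-2, Add(Mul(-8, J), Mul(-8, q)), Add(Mul(20, J), Mul(20, q))), -6) = Add(Add(-2, Mul(12, J), Mul(12, q)), -6) = Add(-8, Mul(12, J), Mul(12, q)))
Add(Mul(-24284, Pow(21274, -1)), Mul(Function('x')(-199, 41), Pow(48204, -1))) = Add(Mul(-24284, Pow(21274, -1)), Mul(Add(-8, Mul(12, 41), Mul(12, -199)), Pow(48204, -1))) = Add(Mul(-24284, Rational(1, 21274)), Mul(Add(-8, 492, -2388), Rational(1, 48204))) = Add(Rational(-12142, 10637), Mul(-1904, Rational(1, 48204))) = Add(Rational(-12142, 10637), Rational(-476, 12051)) = Rational(-151386454, 128186487)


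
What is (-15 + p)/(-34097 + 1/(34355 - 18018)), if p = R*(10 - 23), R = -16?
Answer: -3153041/557042688 ≈ -0.0056603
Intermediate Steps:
p = 208 (p = -16*(10 - 23) = -16*(-13) = 208)
(-15 + p)/(-34097 + 1/(34355 - 18018)) = (-15 + 208)/(-34097 + 1/(34355 - 18018)) = 193/(-34097 + 1/16337) = 193/(-557042688/16337) = 193*(-16337/557042688) = -3153041/557042688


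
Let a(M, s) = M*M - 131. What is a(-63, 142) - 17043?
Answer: -13205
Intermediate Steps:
a(M, s) = -131 + M² (a(M, s) = M² - 131 = -131 + M²)
a(-63, 142) - 17043 = (-131 + (-63)²) - 17043 = (-131 + 3969) - 17043 = 3838 - 17043 = -13205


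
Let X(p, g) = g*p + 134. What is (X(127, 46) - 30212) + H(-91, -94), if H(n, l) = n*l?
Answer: -15682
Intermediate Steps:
H(n, l) = l*n
X(p, g) = 134 + g*p
(X(127, 46) - 30212) + H(-91, -94) = ((134 + 46*127) - 30212) - 94*(-91) = ((134 + 5842) - 30212) + 8554 = (5976 - 30212) + 8554 = -24236 + 8554 = -15682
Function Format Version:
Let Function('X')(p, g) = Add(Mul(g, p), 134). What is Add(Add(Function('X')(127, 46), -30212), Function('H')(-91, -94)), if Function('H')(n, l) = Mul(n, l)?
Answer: -15682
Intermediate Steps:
Function('H')(n, l) = Mul(l, n)
Function('X')(p, g) = Add(134, Mul(g, p))
Add(Add(Function('X')(127, 46), -30212), Function('H')(-91, -94)) = Add(Add(Add(134, Mul(46, 127)), -30212), Mul(-94, -91)) = Add(Add(Add(134, 5842), -30212), 8554) = Add(Add(5976, -30212), 8554) = Add(-24236, 8554) = -15682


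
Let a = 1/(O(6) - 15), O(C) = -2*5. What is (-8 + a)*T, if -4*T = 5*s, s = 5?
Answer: 201/4 ≈ 50.250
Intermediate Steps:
O(C) = -10
T = -25/4 (T = -5*5/4 = -¼*25 = -25/4 ≈ -6.2500)
a = -1/25 (a = 1/(-10 - 15) = 1/(-25) = -1/25 ≈ -0.040000)
(-8 + a)*T = (-8 - 1/25)*(-25/4) = -201/25*(-25/4) = 201/4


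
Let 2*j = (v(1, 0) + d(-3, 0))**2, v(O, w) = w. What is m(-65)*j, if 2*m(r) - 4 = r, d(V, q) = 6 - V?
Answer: -4941/4 ≈ -1235.3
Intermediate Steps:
m(r) = 2 + r/2
j = 81/2 (j = (0 + (6 - 1*(-3)))**2/2 = (0 + (6 + 3))**2/2 = (0 + 9)**2/2 = (1/2)*9**2 = (1/2)*81 = 81/2 ≈ 40.500)
m(-65)*j = (2 + (1/2)*(-65))*(81/2) = (2 - 65/2)*(81/2) = -61/2*81/2 = -4941/4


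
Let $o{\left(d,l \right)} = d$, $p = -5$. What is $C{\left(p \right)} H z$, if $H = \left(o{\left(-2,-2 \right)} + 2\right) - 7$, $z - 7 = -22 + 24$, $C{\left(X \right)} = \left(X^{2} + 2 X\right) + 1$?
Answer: $-1008$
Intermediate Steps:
$C{\left(X \right)} = 1 + X^{2} + 2 X$
$z = 9$ ($z = 7 + \left(-22 + 24\right) = 7 + 2 = 9$)
$H = -7$ ($H = \left(-2 + 2\right) - 7 = 0 - 7 = -7$)
$C{\left(p \right)} H z = \left(1 + \left(-5\right)^{2} + 2 \left(-5\right)\right) \left(-7\right) 9 = \left(1 + 25 - 10\right) \left(-7\right) 9 = 16 \left(-7\right) 9 = \left(-112\right) 9 = -1008$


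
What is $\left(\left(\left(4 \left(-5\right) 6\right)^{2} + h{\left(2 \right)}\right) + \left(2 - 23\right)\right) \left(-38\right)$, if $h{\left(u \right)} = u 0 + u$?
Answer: $-546478$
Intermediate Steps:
$h{\left(u \right)} = u$ ($h{\left(u \right)} = 0 + u = u$)
$\left(\left(\left(4 \left(-5\right) 6\right)^{2} + h{\left(2 \right)}\right) + \left(2 - 23\right)\right) \left(-38\right) = \left(\left(\left(4 \left(-5\right) 6\right)^{2} + 2\right) + \left(2 - 23\right)\right) \left(-38\right) = \left(\left(\left(\left(-20\right) 6\right)^{2} + 2\right) - 21\right) \left(-38\right) = \left(\left(\left(-120\right)^{2} + 2\right) - 21\right) \left(-38\right) = \left(\left(14400 + 2\right) - 21\right) \left(-38\right) = \left(14402 - 21\right) \left(-38\right) = 14381 \left(-38\right) = -546478$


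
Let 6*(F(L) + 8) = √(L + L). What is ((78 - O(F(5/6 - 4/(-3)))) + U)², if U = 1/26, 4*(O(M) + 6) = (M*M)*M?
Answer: 155137452316765/3406261248 - 516504857*√39/454896 ≈ 38454.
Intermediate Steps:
F(L) = -8 + √2*√L/6 (F(L) = -8 + √(L + L)/6 = -8 + √(2*L)/6 = -8 + (√2*√L)/6 = -8 + √2*√L/6)
O(M) = -6 + M³/4 (O(M) = -6 + ((M*M)*M)/4 = -6 + (M²*M)/4 = -6 + M³/4)
U = 1/26 ≈ 0.038462
((78 - O(F(5/6 - 4/(-3)))) + U)² = ((78 - (-6 + (-8 + √2*√(5/6 - 4/(-3))/6)³/4)) + 1/26)² = ((78 - (-6 + (-8 + √2*√(5*(⅙) - 4*(-⅓))/6)³/4)) + 1/26)² = ((78 - (-6 + (-8 + √2*√(⅚ + 4/3)/6)³/4)) + 1/26)² = ((78 - (-6 + (-8 + √2*√(13/6)/6)³/4)) + 1/26)² = ((78 - (-6 + (-8 + √2*(√78/6)/6)³/4)) + 1/26)² = ((78 - (-6 + (-8 + √39/18)³/4)) + 1/26)² = ((78 + (6 - (-8 + √39/18)³/4)) + 1/26)² = ((84 - (-8 + √39/18)³/4) + 1/26)² = (2185/26 - (-8 + √39/18)³/4)²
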